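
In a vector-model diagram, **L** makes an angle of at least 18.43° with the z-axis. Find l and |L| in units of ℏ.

l = 9, |L| = 3√10 ℏ ≈ 9.487ℏ

cos θ_min = l/√(l(l+1)) = √(l/(l+1)), so l/(l+1) = cos²(18.43°) = 0.9001.
Solving: l = 9.
Then |L| = ℏ√(9·10) = 3√10 ℏ.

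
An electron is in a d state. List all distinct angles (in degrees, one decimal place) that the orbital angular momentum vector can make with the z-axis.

θ ∈ {35.3°, 65.9°, 90.0°, 114.1°, 144.7°}

A d state has l = 2.
|L| = ℏ√(l(l+1)) = √6 ℏ.
cos θ = m_l/√6 for each m_l ∈ {-2, -1, 0, 1, 2}.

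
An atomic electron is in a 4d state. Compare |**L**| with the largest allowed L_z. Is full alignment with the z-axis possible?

4d means n = 4, l = 2.
|L| = √6 ℏ ≈ 2.4495ℏ, while L_z,max = lℏ = 2ℏ.
Since |L| > L_z,max, the vector can never point exactly along z; the closest it comes is θ_min = arccos(2/√6) ≈ 35.3°.

No: L_z,max = 2ℏ < |L| = √6 ℏ ≈ 2.449ℏ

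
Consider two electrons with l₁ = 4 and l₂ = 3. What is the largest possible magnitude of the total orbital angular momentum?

L runs from |4 − 3| = 1 to 4 + 3 = 7.
L ∈ {1, 2, 3, 4, 5, 6, 7}.
The largest magnitude corresponds to L = 7: |L_tot| = ℏ√(7·8) = 2√14 ℏ.

|L_tot|_max = 2√14 ℏ ≈ 7.483ℏ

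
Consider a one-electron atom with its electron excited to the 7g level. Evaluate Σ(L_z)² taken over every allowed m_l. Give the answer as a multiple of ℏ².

Σ(L_z)² = 60 ℏ²

The 7g level has l = 4.
The allowed m_l values are -4, -3, -2, -1, 0, 1, 2, 3, 4.
Σ m_l² = l(l+1)(2l+1)/3 = 4·5·9/3 = 60.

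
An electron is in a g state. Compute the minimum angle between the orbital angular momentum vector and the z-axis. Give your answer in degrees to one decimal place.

For a g orbital, l = 4.
|L| = ℏ√(l(l+1)) = 2√5 ℏ.
The smallest angle corresponds to the largest L_z, i.e. m_l = l = 4, giving L_z = 4ℏ.
cos θ_min = 4/√20, so θ_min ≈ 26.6°.

θ_min ≈ 26.6°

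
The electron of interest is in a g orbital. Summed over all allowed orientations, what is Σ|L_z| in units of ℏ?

For a g orbital, l = 4.
m_l ∈ {-4, -3, -2, -1, 0, 1, 2, 3, 4}.
Σ|m_l| = 2(1+2+…+4) = 20.

Σ|L_z| = 20 ℏ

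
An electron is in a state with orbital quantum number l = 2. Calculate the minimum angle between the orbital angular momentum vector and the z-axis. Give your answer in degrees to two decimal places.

θ_min ≈ 35.26°

|L| = √(l(l+1)) ℏ = √6 ℏ.
The smallest angle corresponds to the largest L_z, i.e. m_l = l = 2, giving L_z = 2ℏ.
cos θ_min = 2/√6, so θ_min ≈ 35.26°.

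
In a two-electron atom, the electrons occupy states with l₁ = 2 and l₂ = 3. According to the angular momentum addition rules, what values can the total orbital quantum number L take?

By the triangle rule, |l₁ − l₂| ≤ L ≤ l₁ + l₂.
So L can be 1, 2, 3, 4, 5.

L = 1, 2, 3, 4, 5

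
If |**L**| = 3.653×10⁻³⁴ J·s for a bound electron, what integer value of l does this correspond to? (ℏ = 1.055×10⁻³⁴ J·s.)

Dividing by ℏ: |L|/ℏ ≈ 3.463.
Set l(l+1) = 11.99; the integer solution is l = 3.

l = 3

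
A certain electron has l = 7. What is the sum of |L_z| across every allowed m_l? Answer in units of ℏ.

Σ|L_z| = 56 ℏ

m_l runs from −7 to 7, i.e. {-7, -6, -5, -4, -3, -2, -1, 0, 1, 2, 3, 4, 5, 6, 7}.
Σ|m_l| = l(l+1) = 56.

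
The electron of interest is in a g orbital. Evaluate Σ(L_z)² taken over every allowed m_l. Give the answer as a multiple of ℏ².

For a g orbital, l = 4.
The allowed m_l values are -4, -3, -2, -1, 0, 1, 2, 3, 4.
Summing m² from −4 to 4: Σ m_l² = 60.

Σ(L_z)² = 60 ℏ²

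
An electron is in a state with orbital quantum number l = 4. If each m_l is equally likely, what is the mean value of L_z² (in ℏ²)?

⟨L_z²⟩ = 6.667 ℏ²

m_l runs from −4 to 4, i.e. {-4, -3, -2, -1, 0, 1, 2, 3, 4}.
⟨L_z²⟩ = ℏ²·l(l+1)/3 = 6.667ℏ².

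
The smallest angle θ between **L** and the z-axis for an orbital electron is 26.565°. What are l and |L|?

At minimum angle, m_l = l, so cos θ = l/√(l(l+1)); cos²θ = l/(l+1) = 0.8000.
Thus l = 0.8000/(1 − 0.8000) ≈ 4.
Then |L| = ℏ√(4·5) = 2√5 ℏ.

l = 4, |L| = 2√5 ℏ ≈ 4.472ℏ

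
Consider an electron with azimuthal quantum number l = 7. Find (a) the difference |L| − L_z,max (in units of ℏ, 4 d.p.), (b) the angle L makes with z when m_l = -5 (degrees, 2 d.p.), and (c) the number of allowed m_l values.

|L| − L_z,max = (2√14 − 7)ℏ ≈ 0.4833ℏ.
For m_l = -5: cos θ = -5/√56, θ ≈ 131.92°.
There are 2l+1 = 15 values of m_l.

|L|−L_z,max ≈ 0.4833ℏ; θ(m_l=-5) ≈ 131.92°; 15 values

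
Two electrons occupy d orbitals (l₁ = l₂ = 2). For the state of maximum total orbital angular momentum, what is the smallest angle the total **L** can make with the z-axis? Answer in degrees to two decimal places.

Angular momentum addition gives L = |l₁ − l₂|, …, l₁ + l₂.
So L can be 0, 1, 2, 3, 4.
The maximum is L = 4, with |L_tot| = ℏ√(4·5) = 2√5 ℏ.
The minimum angle with z is arccos(4/√20) ≈ 26.57°.

θ_min ≈ 26.57°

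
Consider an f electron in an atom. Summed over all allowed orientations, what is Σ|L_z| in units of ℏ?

Σ|L_z| = 12 ℏ

The letter f corresponds to l = 3.
m_l runs from −3 to 3, i.e. {-3, -2, -1, 0, 1, 2, 3}.
Σ|m_l| = 2(1+2+…+3) = 12.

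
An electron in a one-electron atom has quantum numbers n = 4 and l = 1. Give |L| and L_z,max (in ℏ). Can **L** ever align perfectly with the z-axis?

|L| = √2 ℏ ≈ 1.4142ℏ, while L_z,max = lℏ = 1ℏ.
Since |L| > L_z,max, the vector can never point exactly along z; the closest it comes is θ_min = arccos(1/√2) ≈ 45.0°.

No: L_z,max = 1ℏ < |L| = √2 ℏ ≈ 1.414ℏ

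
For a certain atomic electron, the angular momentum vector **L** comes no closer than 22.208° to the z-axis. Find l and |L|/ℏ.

l = 6, |L| = √42 ℏ ≈ 6.481ℏ

At minimum angle, m_l = l, so cos θ = l/√(l(l+1)); cos²θ = l/(l+1) = 0.8571.
l = cos²θ/sin²θ ≈ 6.
Then |L| = ℏ√(6·7) = √42 ℏ.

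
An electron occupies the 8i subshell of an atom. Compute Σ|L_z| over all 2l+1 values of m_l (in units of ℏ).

Σ|L_z| = 42 ℏ

8i means n = 8, l = 6.
m_l runs from −6 to 6, i.e. {-6, -5, -4, -3, -2, -1, 0, 1, 2, 3, 4, 5, 6}.
Σ|m_l| = 2·6(6+1)/2 = 42.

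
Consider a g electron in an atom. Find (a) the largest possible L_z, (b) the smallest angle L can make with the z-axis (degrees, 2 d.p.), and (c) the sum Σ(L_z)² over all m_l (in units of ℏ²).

L_z,max = 4ℏ; θ_min ≈ 26.57°; Σ(L_z)² = 60 ℏ²

For a g orbital, l = 4.
L_z,max = lℏ = 4ℏ.
cos θ_min = 4/√20, so θ_min ≈ 26.57°.
Σ m_l² = 60, so Σ(L_z)² = 60 ℏ².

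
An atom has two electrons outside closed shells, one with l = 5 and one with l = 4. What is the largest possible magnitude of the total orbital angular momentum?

The total orbital quantum number L ranges from |l₁ − l₂| to l₁ + l₂ in integer steps.
So L can be 1, 2, 3, 4, 5, 6, 7, 8, 9.
The largest magnitude corresponds to L = 9: |L_tot| = ℏ√(9·10) = 3√10 ℏ.

|L_tot|_max = 3√10 ℏ ≈ 9.487ℏ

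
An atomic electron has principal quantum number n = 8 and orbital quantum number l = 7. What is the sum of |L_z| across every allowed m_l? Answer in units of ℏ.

m_l runs from −7 to 7, i.e. {-7, -6, -5, -4, -3, -2, -1, 0, 1, 2, 3, 4, 5, 6, 7}.
Σ|m_l| = l(l+1) = 56.

Σ|L_z| = 56 ℏ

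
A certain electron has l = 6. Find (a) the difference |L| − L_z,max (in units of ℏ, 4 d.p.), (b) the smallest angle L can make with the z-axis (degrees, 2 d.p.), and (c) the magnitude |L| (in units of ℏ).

|L|−L_z,max ≈ 0.4807ℏ; θ_min ≈ 22.21°; |L| = √42 ℏ ≈ 6.481ℏ

|L| − L_z,max = (√42 − 6)ℏ ≈ 0.4807ℏ.
cos θ_min = 6/√42, so θ_min ≈ 22.21°.
|L| = ℏ√(6·7) = √42 ℏ ≈ 6.481ℏ.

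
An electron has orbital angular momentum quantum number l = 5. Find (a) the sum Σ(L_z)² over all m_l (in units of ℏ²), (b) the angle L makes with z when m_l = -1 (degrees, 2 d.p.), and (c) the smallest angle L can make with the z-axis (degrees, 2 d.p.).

Σ(L_z)² = 110 ℏ²; θ(m_l=-1) ≈ 100.52°; θ_min ≈ 24.09°

Σ m_l² = 110, so Σ(L_z)² = 110 ℏ².
For m_l = -1: cos θ = -1/√30, θ ≈ 100.52°.
cos θ_min = 5/√30, so θ_min ≈ 24.09°.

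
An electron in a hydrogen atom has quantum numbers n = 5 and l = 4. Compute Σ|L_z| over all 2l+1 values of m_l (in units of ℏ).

Σ|L_z| = 20 ℏ

m_l ∈ {-4, -3, -2, -1, 0, 1, 2, 3, 4}.
Σ|m_l| = 2·4(4+1)/2 = 20.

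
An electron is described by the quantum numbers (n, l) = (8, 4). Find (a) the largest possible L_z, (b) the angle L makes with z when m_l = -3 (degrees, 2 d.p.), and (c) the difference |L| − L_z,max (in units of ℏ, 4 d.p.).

L_z,max = 4ℏ; θ(m_l=-3) ≈ 132.13°; |L|−L_z,max ≈ 0.4721ℏ

L_z,max = lℏ = 4ℏ.
For m_l = -3: cos θ = -3/√20, θ ≈ 132.13°.
|L| − L_z,max = (2√5 − 4)ℏ ≈ 0.4721ℏ.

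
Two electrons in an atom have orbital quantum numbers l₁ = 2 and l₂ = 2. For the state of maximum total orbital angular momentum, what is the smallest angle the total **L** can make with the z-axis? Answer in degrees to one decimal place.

θ_min ≈ 26.6°

The total orbital quantum number L ranges from |l₁ − l₂| to l₁ + l₂ in integer steps.
So L can be 0, 1, 2, 3, 4.
The maximum is L = 4, with |L_tot| = ℏ√(4·5) = 2√5 ℏ.
The minimum angle with z is arccos(4/√20) ≈ 26.6°.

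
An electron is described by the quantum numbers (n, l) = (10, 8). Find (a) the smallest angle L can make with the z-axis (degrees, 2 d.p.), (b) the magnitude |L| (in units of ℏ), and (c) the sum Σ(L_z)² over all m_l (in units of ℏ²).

cos θ_min = 8/√72, so θ_min ≈ 19.47°.
|L| = ℏ√(8·9) = 6√2 ℏ ≈ 8.485ℏ.
Σ m_l² = 408, so Σ(L_z)² = 408 ℏ².

θ_min ≈ 19.47°; |L| = 6√2 ℏ ≈ 8.485ℏ; Σ(L_z)² = 408 ℏ²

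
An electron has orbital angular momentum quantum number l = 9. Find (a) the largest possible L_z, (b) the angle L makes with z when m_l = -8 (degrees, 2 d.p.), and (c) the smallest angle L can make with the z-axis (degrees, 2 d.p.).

L_z,max = 9ℏ; θ(m_l=-8) ≈ 147.49°; θ_min ≈ 18.43°

L_z,max = lℏ = 9ℏ.
For m_l = -8: cos θ = -8/√90, θ ≈ 147.49°.
cos θ_min = 9/√90, so θ_min ≈ 18.43°.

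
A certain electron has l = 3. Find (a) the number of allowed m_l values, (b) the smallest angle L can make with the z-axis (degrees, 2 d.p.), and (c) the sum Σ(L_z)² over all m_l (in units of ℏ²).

There are 2l+1 = 7 values of m_l.
cos θ_min = 3/√12, so θ_min ≈ 30.00°.
Σ m_l² = 28, so Σ(L_z)² = 28 ℏ².

7 values; θ_min ≈ 30.00°; Σ(L_z)² = 28 ℏ²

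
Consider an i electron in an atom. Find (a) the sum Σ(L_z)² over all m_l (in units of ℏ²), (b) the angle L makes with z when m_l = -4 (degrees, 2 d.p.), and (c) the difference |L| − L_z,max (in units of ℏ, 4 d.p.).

Σ(L_z)² = 182 ℏ²; θ(m_l=-4) ≈ 128.11°; |L|−L_z,max ≈ 0.4807ℏ

An i state has l = 6.
Σ m_l² = 182, so Σ(L_z)² = 182 ℏ².
For m_l = -4: cos θ = -4/√42, θ ≈ 128.11°.
|L| − L_z,max = (√42 − 6)ℏ ≈ 0.4807ℏ.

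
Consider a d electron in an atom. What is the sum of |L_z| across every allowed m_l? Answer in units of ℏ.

The letter d corresponds to l = 2.
The allowed m_l values are -2, -1, 0, 1, 2.
Σ|m_l| = 2(1+2+…+2) = 6.

Σ|L_z| = 6 ℏ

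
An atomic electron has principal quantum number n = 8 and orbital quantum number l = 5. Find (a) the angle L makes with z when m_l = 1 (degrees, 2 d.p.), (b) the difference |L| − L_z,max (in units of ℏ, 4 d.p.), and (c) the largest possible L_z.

For m_l = 1: cos θ = 1/√30, θ ≈ 79.48°.
|L| − L_z,max = (√30 − 5)ℏ ≈ 0.4772ℏ.
L_z,max = lℏ = 5ℏ.

θ(m_l=1) ≈ 79.48°; |L|−L_z,max ≈ 0.4772ℏ; L_z,max = 5ℏ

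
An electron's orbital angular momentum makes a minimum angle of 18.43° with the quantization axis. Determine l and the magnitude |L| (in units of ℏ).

l = 9, |L| = 3√10 ℏ ≈ 9.487ℏ

At minimum angle, m_l = l, so cos θ = l/√(l(l+1)); cos²θ = l/(l+1) = 0.9001.
Solving: l = 9.
Then |L| = ℏ√(9·10) = 3√10 ℏ.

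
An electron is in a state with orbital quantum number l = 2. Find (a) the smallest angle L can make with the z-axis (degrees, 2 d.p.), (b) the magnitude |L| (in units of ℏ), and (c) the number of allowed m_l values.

θ_min ≈ 35.26°; |L| = √6 ℏ ≈ 2.449ℏ; 5 values

cos θ_min = 2/√6, so θ_min ≈ 35.26°.
|L| = ℏ√(2·3) = √6 ℏ ≈ 2.449ℏ.
There are 2l+1 = 5 values of m_l.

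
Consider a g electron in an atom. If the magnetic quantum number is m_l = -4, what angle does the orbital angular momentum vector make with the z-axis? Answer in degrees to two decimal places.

For a g orbital, l = 4.
|L| = ℏ√(l(l+1)) = 2√5 ℏ.
L_z = m_l ℏ = −4ℏ.
cos θ = L_z/|L| = -4/√20, so θ ≈ 153.43°.

θ ≈ 153.43°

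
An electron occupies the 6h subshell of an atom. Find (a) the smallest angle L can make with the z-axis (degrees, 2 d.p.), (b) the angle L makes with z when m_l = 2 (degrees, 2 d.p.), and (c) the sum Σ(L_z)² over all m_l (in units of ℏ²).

θ_min ≈ 24.09°; θ(m_l=2) ≈ 68.58°; Σ(L_z)² = 110 ℏ²

For 6h, l = 5.
cos θ_min = 5/√30, so θ_min ≈ 24.09°.
For m_l = 2: cos θ = 2/√30, θ ≈ 68.58°.
Σ m_l² = 110, so Σ(L_z)² = 110 ℏ².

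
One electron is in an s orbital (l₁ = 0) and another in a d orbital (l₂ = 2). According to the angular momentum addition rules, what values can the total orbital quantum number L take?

Angular momentum addition gives L = |l₁ − l₂|, …, l₁ + l₂.
So L can be 2.

L = 2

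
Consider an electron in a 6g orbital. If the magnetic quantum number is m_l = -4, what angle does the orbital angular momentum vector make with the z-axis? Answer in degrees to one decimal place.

For 6g, l = 4.
|L|² = l(l+1)ℏ² = 20ℏ², so |L| = 2√5 ℏ.
L_z = m_l ℏ = −4ℏ.
cos θ = L_z/|L| = -4/√20, so θ ≈ 153.4°.

θ ≈ 153.4°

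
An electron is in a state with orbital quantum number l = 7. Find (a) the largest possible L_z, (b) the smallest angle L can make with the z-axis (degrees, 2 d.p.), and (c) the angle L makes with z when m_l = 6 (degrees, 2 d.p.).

L_z,max = lℏ = 7ℏ.
cos θ_min = 7/√56, so θ_min ≈ 20.70°.
For m_l = 6: cos θ = 6/√56, θ ≈ 36.70°.

L_z,max = 7ℏ; θ_min ≈ 20.70°; θ(m_l=6) ≈ 36.70°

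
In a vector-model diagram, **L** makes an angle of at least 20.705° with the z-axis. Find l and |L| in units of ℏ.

l = 7, |L| = 2√14 ℏ ≈ 7.483ℏ

cos²θ_min = l/(l+1) = 0.8750.
Solving: l = 7.
Then |L| = ℏ√(7·8) = 2√14 ℏ.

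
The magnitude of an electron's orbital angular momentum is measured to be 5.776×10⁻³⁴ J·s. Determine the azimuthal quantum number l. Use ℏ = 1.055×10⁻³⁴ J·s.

l = 5

|L|/ℏ = (5.776×10⁻³⁴)/(1.055×10⁻³⁴) ≈ 5.475.
(|L|/ℏ)² = l(l+1) ≈ 29.97 ⇒ l = 5.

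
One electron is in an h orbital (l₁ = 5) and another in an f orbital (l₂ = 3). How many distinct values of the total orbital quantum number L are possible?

7

Angular momentum addition gives L = |l₁ − l₂|, …, l₁ + l₂.
So L can be 2, 3, 4, 5, 6, 7, 8.
That is 7 values.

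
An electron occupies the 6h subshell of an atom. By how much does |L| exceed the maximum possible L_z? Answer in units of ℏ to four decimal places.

|L| − L_z,max ≈ 0.4772ℏ

6h means n = 6, l = 5.
|L| = √30 ℏ ≈ 5.4772ℏ, while L_z,max = lℏ = 5ℏ.
The difference is (√30 − 5)ℏ ≈ 0.4772ℏ.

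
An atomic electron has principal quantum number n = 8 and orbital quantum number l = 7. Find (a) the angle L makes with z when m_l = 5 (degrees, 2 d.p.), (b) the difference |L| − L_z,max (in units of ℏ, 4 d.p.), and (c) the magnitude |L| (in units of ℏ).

For m_l = 5: cos θ = 5/√56, θ ≈ 48.08°.
|L| − L_z,max = (2√14 − 7)ℏ ≈ 0.4833ℏ.
|L| = ℏ√(7·8) = 2√14 ℏ ≈ 7.483ℏ.

θ(m_l=5) ≈ 48.08°; |L|−L_z,max ≈ 0.4833ℏ; |L| = 2√14 ℏ ≈ 7.483ℏ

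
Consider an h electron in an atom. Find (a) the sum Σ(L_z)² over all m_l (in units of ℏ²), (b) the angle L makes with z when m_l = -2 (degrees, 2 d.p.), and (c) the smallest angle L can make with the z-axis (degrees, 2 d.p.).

An h state has l = 5.
Σ m_l² = 110, so Σ(L_z)² = 110 ℏ².
For m_l = -2: cos θ = -2/√30, θ ≈ 111.42°.
cos θ_min = 5/√30, so θ_min ≈ 24.09°.

Σ(L_z)² = 110 ℏ²; θ(m_l=-2) ≈ 111.42°; θ_min ≈ 24.09°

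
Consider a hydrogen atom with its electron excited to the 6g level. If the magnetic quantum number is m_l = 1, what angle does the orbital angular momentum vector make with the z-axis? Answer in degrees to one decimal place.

θ ≈ 77.1°

The 6g level has l = 4.
|L| = ℏ√(l(l+1)) = 2√5 ℏ.
L_z = m_l ℏ = 1ℏ.
cos θ = L_z/|L| = 1/√20, so θ ≈ 77.1°.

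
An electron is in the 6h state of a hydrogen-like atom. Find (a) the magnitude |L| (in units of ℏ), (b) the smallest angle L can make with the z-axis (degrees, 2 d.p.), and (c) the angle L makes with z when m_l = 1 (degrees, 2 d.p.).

|L| = √30 ℏ ≈ 5.477ℏ; θ_min ≈ 24.09°; θ(m_l=1) ≈ 79.48°

For 6h, l = 5.
|L| = ℏ√(5·6) = √30 ℏ ≈ 5.477ℏ.
cos θ_min = 5/√30, so θ_min ≈ 24.09°.
For m_l = 1: cos θ = 1/√30, θ ≈ 79.48°.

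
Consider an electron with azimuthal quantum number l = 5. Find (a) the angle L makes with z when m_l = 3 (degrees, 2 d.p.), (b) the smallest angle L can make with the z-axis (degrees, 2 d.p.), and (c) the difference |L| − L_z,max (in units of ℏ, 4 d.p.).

For m_l = 3: cos θ = 3/√30, θ ≈ 56.79°.
cos θ_min = 5/√30, so θ_min ≈ 24.09°.
|L| − L_z,max = (√30 − 5)ℏ ≈ 0.4772ℏ.

θ(m_l=3) ≈ 56.79°; θ_min ≈ 24.09°; |L|−L_z,max ≈ 0.4772ℏ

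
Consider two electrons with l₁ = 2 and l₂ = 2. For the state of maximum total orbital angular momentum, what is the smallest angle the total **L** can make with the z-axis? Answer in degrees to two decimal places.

θ_min ≈ 26.57°

By the triangle rule, |l₁ − l₂| ≤ L ≤ l₁ + l₂.
L ∈ {0, 1, 2, 3, 4}.
The maximum is L = 4, with |L_tot| = ℏ√(4·5) = 2√5 ℏ.
The minimum angle with z is arccos(4/√20) ≈ 26.57°.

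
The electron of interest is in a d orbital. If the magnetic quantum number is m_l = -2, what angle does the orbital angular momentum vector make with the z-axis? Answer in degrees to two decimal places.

θ ≈ 144.74°

For a d orbital, l = 2.
|L|² = l(l+1)ℏ² = 6ℏ², so |L| = √6 ℏ.
L_z = m_l ℏ = −2ℏ.
cos θ = L_z/|L| = -2/√6, so θ ≈ 144.74°.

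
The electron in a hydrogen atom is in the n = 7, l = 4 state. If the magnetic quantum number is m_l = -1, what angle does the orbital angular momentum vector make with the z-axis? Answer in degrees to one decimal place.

θ ≈ 102.9°

|L| = ℏ√(l(l+1)) = 2√5 ℏ.
L_z = m_l ℏ = −1ℏ.
cos θ = L_z/|L| = -1/√20, so θ ≈ 102.9°.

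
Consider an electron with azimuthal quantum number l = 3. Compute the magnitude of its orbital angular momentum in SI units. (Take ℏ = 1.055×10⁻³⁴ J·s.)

|L| = ℏ√(l(l+1)) = ℏ√(3·4) = 2√3 ℏ
Numerically, |L| = 3.464 × (1.055×10⁻³⁴ J·s) = 3.655×10⁻³⁴ J·s.

|L| = 3.655×10⁻³⁴ J·s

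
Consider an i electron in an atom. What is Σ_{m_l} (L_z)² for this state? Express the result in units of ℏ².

For an i orbital, l = 6.
m_l ∈ {-6, -5, -4, -3, -2, -1, 0, 1, 2, 3, 4, 5, 6}.
Σ m_l² = 2·(1 + 4 + 9 + 16 + 25 + 36) = 182.

Σ(L_z)² = 182 ℏ²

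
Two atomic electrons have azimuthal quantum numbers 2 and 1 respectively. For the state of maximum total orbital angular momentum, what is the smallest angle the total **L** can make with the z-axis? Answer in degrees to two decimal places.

L runs from |2 − 1| = 1 to 2 + 1 = 3.
So L can be 1, 2, 3.
The maximum is L = 3, with |L_tot| = ℏ√(3·4) = 2√3 ℏ.
The minimum angle with z is arccos(3/√12) ≈ 30.00°.

θ_min ≈ 30.00°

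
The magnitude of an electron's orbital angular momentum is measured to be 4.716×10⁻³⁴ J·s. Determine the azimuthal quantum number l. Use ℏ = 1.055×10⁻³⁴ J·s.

Dividing by ℏ: |L|/ℏ ≈ 4.470.
l(l+1) ≈ 4.470² ≈ 19.98, so l = 4.

l = 4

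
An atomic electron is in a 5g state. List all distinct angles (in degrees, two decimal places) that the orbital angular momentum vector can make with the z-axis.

θ ∈ {26.57°, 47.87°, 63.43°, 77.08°, 90.00°, 102.92°, 116.57°, 132.13°, 153.43°}

The 5g subshell has l = 4.
|L| = √(l(l+1)) ℏ = 2√5 ℏ.
cos θ = m_l/√20 for each m_l ∈ {-4, -3, -2, -1, 0, 1, 2, 3, 4}.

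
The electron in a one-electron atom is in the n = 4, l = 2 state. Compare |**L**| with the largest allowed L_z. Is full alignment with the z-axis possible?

No: L_z,max = 2ℏ < |L| = √6 ℏ ≈ 2.449ℏ

|L| = √6 ℏ ≈ 2.4495ℏ, while L_z,max = lℏ = 2ℏ.
Since |L| > L_z,max, the vector can never point exactly along z; the closest it comes is θ_min = arccos(2/√6) ≈ 35.3°.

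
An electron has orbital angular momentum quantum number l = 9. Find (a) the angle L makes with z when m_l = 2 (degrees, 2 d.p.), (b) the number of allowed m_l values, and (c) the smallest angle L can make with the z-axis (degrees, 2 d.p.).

For m_l = 2: cos θ = 2/√90, θ ≈ 77.83°.
There are 2l+1 = 19 values of m_l.
cos θ_min = 9/√90, so θ_min ≈ 18.43°.

θ(m_l=2) ≈ 77.83°; 19 values; θ_min ≈ 18.43°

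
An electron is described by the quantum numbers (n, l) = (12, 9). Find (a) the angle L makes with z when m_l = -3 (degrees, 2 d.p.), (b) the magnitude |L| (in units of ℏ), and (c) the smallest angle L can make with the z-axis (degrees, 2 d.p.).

For m_l = -3: cos θ = -3/√90, θ ≈ 108.43°.
|L| = ℏ√(9·10) = 3√10 ℏ ≈ 9.487ℏ.
cos θ_min = 9/√90, so θ_min ≈ 18.43°.

θ(m_l=-3) ≈ 108.43°; |L| = 3√10 ℏ ≈ 9.487ℏ; θ_min ≈ 18.43°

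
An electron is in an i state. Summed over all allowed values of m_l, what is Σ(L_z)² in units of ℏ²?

Σ(L_z)² = 182 ℏ²

An i state has l = 6.
m_l ∈ {-6, -5, -4, -3, -2, -1, 0, 1, 2, 3, 4, 5, 6}.
Summing m² from −6 to 6: Σ m_l² = 182.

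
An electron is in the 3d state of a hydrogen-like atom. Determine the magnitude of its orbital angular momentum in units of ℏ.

3d means n = 3, l = 2.
|L| = ℏ√(l(l+1)) = ℏ√(2·3) = √6 ℏ

|L| = √6 ℏ ≈ 2.449ℏ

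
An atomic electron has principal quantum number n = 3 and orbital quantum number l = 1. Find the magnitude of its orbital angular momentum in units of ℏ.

|L| = √2 ℏ ≈ 1.414ℏ

|L| = ℏ√(l(l+1)) = ℏ√(1·2) = √2 ℏ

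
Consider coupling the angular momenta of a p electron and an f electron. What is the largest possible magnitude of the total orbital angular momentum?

L runs from |1 − 3| = 2 to 1 + 3 = 4.
Allowed values: L = 2, 3, 4.
The largest magnitude corresponds to L = 4: |L_tot| = ℏ√(4·5) = 2√5 ℏ.

|L_tot|_max = 2√5 ℏ ≈ 4.472ℏ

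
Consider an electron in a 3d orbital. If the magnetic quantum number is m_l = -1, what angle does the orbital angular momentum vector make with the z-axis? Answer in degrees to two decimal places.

The 3d subshell has l = 2.
|L| = √(l(l+1)) ℏ = √6 ℏ.
L_z = m_l ℏ = −1ℏ.
cos θ = L_z/|L| = -1/√6, so θ ≈ 114.09°.

θ ≈ 114.09°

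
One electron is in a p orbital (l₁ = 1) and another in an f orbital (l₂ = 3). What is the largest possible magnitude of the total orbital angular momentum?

|L_tot|_max = 2√5 ℏ ≈ 4.472ℏ

The total orbital quantum number L ranges from |l₁ − l₂| to l₁ + l₂ in integer steps.
L ∈ {2, 3, 4}.
The largest magnitude corresponds to L = 4: |L_tot| = ℏ√(4·5) = 2√5 ℏ.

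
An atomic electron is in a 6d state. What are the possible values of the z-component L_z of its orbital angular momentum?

L_z ∈ {−2ℏ, −ℏ, 0, ℏ, 2ℏ}

6d means n = 6, l = 2.
L_z = m_l ℏ with m_l ranging from −l to +l in integer steps.
For l = 2: m_l ∈ {-2, -1, 0, 1, 2}.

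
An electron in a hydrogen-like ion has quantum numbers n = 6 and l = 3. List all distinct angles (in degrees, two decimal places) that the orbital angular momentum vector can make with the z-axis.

θ ∈ {30.00°, 54.74°, 73.22°, 90.00°, 106.78°, 125.26°, 150.00°}

|L|² = l(l+1)ℏ² = 12ℏ², so |L| = 2√3 ℏ.
cos θ = m_l/√12 for each m_l ∈ {-3, -2, -1, 0, 1, 2, 3}.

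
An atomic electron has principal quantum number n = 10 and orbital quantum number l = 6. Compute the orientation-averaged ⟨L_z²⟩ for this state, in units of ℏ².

⟨L_z²⟩ = 14 ℏ²

m_l runs from −6 to 6, i.e. {-6, -5, -4, -3, -2, -1, 0, 1, 2, 3, 4, 5, 6}.
Average of L_z² over 13 states: 182/13 ℏ² = 14 ℏ².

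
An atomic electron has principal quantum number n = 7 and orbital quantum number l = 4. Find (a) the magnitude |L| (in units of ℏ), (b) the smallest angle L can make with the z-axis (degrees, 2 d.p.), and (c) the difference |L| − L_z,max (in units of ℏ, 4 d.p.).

|L| = ℏ√(4·5) = 2√5 ℏ ≈ 4.472ℏ.
cos θ_min = 4/√20, so θ_min ≈ 26.57°.
|L| − L_z,max = (2√5 − 4)ℏ ≈ 0.4721ℏ.

|L| = 2√5 ℏ ≈ 4.472ℏ; θ_min ≈ 26.57°; |L|−L_z,max ≈ 0.4721ℏ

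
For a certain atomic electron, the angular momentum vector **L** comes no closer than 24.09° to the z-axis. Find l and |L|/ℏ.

l = 5, |L| = √30 ℏ ≈ 5.477ℏ

At minimum angle, m_l = l, so cos θ = l/√(l(l+1)); cos²θ = l/(l+1) = 0.8334.
Thus l = 0.8334/(1 − 0.8334) ≈ 5.
Then |L| = ℏ√(5·6) = √30 ℏ.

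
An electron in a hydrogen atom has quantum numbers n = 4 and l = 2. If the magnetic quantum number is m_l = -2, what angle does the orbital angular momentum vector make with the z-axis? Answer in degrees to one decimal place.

θ ≈ 144.7°

|L| = √(l(l+1)) ℏ = √6 ℏ.
L_z = m_l ℏ = −2ℏ.
cos θ = L_z/|L| = -2/√6, so θ ≈ 144.7°.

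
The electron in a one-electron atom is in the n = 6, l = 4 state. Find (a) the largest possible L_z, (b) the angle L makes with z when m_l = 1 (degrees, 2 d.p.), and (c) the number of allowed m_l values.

L_z,max = 4ℏ; θ(m_l=1) ≈ 77.08°; 9 values

L_z,max = lℏ = 4ℏ.
For m_l = 1: cos θ = 1/√20, θ ≈ 77.08°.
There are 2l+1 = 9 values of m_l.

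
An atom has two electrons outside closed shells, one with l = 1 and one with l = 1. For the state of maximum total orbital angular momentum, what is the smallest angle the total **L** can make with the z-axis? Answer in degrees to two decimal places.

By the triangle rule, |l₁ − l₂| ≤ L ≤ l₁ + l₂.
L ∈ {0, 1, 2}.
The maximum is L = 2, with |L_tot| = ℏ√(2·3) = √6 ℏ.
The minimum angle with z is arccos(2/√6) ≈ 35.26°.

θ_min ≈ 35.26°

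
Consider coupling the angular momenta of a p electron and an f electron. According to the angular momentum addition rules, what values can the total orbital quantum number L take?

Angular momentum addition gives L = |l₁ − l₂|, …, l₁ + l₂.
Allowed values: L = 2, 3, 4.

L = 2, 3, 4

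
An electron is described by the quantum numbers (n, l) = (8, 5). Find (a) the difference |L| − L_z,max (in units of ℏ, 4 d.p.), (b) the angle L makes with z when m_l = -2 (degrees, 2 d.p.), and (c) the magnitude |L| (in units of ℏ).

|L| − L_z,max = (√30 − 5)ℏ ≈ 0.4772ℏ.
For m_l = -2: cos θ = -2/√30, θ ≈ 111.42°.
|L| = ℏ√(5·6) = √30 ℏ ≈ 5.477ℏ.

|L|−L_z,max ≈ 0.4772ℏ; θ(m_l=-2) ≈ 111.42°; |L| = √30 ℏ ≈ 5.477ℏ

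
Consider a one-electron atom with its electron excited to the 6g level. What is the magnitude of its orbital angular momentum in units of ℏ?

|L| = 2√5 ℏ ≈ 4.472ℏ

The 6g level has l = 4.
|L| = ℏ√(l(l+1)) = ℏ√(4·5) = 2√5 ℏ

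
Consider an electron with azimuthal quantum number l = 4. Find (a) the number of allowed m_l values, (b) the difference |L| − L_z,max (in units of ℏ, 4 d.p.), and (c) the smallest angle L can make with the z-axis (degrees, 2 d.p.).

9 values; |L|−L_z,max ≈ 0.4721ℏ; θ_min ≈ 26.57°

There are 2l+1 = 9 values of m_l.
|L| − L_z,max = (2√5 − 4)ℏ ≈ 0.4721ℏ.
cos θ_min = 4/√20, so θ_min ≈ 26.57°.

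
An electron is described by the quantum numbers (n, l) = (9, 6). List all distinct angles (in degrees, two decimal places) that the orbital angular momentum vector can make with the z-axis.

|L| = √(l(l+1)) ℏ = √42 ℏ.
cos θ = m_l/√42 for each m_l ∈ {-6, -5, -4, -3, -2, -1, 0, 1, 2, 3, 4, 5, 6}.

θ ∈ {22.21°, 39.51°, 51.89°, 62.42°, 72.02°, 81.12°, 90.00°, 98.88°, 107.98°, 117.58°, 128.11°, 140.49°, 157.79°}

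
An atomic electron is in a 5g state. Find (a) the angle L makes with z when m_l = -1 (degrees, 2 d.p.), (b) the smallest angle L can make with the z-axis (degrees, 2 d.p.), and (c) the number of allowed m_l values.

For 5g, l = 4.
For m_l = -1: cos θ = -1/√20, θ ≈ 102.92°.
cos θ_min = 4/√20, so θ_min ≈ 26.57°.
There are 2l+1 = 9 values of m_l.

θ(m_l=-1) ≈ 102.92°; θ_min ≈ 26.57°; 9 values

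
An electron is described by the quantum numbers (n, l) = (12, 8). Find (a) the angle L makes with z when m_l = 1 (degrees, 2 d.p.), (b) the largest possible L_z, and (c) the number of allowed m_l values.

For m_l = 1: cos θ = 1/√72, θ ≈ 83.23°.
L_z,max = lℏ = 8ℏ.
There are 2l+1 = 17 values of m_l.

θ(m_l=1) ≈ 83.23°; L_z,max = 8ℏ; 17 values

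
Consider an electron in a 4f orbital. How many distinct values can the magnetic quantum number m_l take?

For 4f, l = 3.
The number of m_l values is 2l + 1 = 2·3 + 1 = 7.

7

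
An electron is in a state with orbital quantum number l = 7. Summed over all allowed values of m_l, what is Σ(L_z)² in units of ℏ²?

Σ(L_z)² = 280 ℏ²

The allowed m_l values are -7, -6, -5, -4, -3, -2, -1, 0, 1, 2, 3, 4, 5, 6, 7.
Summing m² from −7 to 7: Σ m_l² = 280.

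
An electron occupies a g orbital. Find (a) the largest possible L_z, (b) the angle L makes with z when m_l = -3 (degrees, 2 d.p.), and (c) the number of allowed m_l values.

L_z,max = 4ℏ; θ(m_l=-3) ≈ 132.13°; 9 values

For a g orbital, l = 4.
L_z,max = lℏ = 4ℏ.
For m_l = -3: cos θ = -3/√20, θ ≈ 132.13°.
There are 2l+1 = 9 values of m_l.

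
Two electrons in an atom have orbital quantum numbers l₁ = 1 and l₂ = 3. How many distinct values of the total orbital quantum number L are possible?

The total orbital quantum number L ranges from |l₁ − l₂| to l₁ + l₂ in integer steps.
So L can be 2, 3, 4.
That is 3 values.

3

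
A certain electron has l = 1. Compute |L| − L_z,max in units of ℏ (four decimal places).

|L| = √2 ℏ ≈ 1.4142ℏ, while L_z,max = lℏ = 1ℏ.
The difference is (√2 − 1)ℏ ≈ 0.4142ℏ.

|L| − L_z,max ≈ 0.4142ℏ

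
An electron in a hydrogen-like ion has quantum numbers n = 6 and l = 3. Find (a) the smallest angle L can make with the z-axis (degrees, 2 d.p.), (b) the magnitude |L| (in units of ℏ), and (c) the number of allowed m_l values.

cos θ_min = 3/√12, so θ_min ≈ 30.00°.
|L| = ℏ√(3·4) = 2√3 ℏ ≈ 3.464ℏ.
There are 2l+1 = 7 values of m_l.

θ_min ≈ 30.00°; |L| = 2√3 ℏ ≈ 3.464ℏ; 7 values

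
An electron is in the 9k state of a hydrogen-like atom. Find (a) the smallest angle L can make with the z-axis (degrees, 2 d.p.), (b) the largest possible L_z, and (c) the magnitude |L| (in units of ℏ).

The 9k subshell has l = 7.
cos θ_min = 7/√56, so θ_min ≈ 20.70°.
L_z,max = lℏ = 7ℏ.
|L| = ℏ√(7·8) = 2√14 ℏ ≈ 7.483ℏ.

θ_min ≈ 20.70°; L_z,max = 7ℏ; |L| = 2√14 ℏ ≈ 7.483ℏ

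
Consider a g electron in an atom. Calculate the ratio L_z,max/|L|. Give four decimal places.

For a g orbital, l = 4.
|L| = 2√5 ℏ ≈ 4.4721ℏ, while L_z,max = lℏ = 4ℏ.
L_z,max/|L| = 4/√20 = 0.8944.

L_z,max/|L| = 0.8944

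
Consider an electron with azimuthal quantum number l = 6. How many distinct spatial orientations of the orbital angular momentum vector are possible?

13

The number of m_l values is 2l + 1 = 2·6 + 1 = 13.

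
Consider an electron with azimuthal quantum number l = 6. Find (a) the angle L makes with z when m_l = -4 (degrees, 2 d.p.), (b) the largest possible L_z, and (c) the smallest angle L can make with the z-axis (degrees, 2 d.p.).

For m_l = -4: cos θ = -4/√42, θ ≈ 128.11°.
L_z,max = lℏ = 6ℏ.
cos θ_min = 6/√42, so θ_min ≈ 22.21°.

θ(m_l=-4) ≈ 128.11°; L_z,max = 6ℏ; θ_min ≈ 22.21°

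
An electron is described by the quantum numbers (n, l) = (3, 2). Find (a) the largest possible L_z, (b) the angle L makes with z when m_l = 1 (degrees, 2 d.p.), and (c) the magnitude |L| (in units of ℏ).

L_z,max = lℏ = 2ℏ.
For m_l = 1: cos θ = 1/√6, θ ≈ 65.91°.
|L| = ℏ√(2·3) = √6 ℏ ≈ 2.449ℏ.

L_z,max = 2ℏ; θ(m_l=1) ≈ 65.91°; |L| = √6 ℏ ≈ 2.449ℏ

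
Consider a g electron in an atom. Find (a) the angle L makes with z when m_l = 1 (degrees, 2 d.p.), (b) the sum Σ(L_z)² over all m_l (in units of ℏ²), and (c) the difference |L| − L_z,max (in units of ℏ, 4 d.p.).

The letter g corresponds to l = 4.
For m_l = 1: cos θ = 1/√20, θ ≈ 77.08°.
Σ m_l² = 60, so Σ(L_z)² = 60 ℏ².
|L| − L_z,max = (2√5 − 4)ℏ ≈ 0.4721ℏ.

θ(m_l=1) ≈ 77.08°; Σ(L_z)² = 60 ℏ²; |L|−L_z,max ≈ 0.4721ℏ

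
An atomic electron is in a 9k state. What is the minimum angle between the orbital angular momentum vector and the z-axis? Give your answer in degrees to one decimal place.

The 9k subshell has l = 7.
|L|² = l(l+1)ℏ² = 56ℏ², so |L| = 2√14 ℏ.
The smallest angle corresponds to the largest L_z, i.e. m_l = l = 7, giving L_z = 7ℏ.
cos θ_min = 7/√56, so θ_min ≈ 20.7°.

θ_min ≈ 20.7°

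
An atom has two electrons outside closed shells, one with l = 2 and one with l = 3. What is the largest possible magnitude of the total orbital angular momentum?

|L_tot|_max = √30 ℏ ≈ 5.477ℏ

The total orbital quantum number L ranges from |l₁ − l₂| to l₁ + l₂ in integer steps.
L ∈ {1, 2, 3, 4, 5}.
The largest magnitude corresponds to L = 5: |L_tot| = ℏ√(5·6) = √30 ℏ.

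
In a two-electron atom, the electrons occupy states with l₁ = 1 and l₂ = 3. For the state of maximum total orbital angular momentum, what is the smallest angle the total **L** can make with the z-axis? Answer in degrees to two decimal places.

L runs from |1 − 3| = 2 to 1 + 3 = 4.
L ∈ {2, 3, 4}.
The maximum is L = 4, with |L_tot| = ℏ√(4·5) = 2√5 ℏ.
The minimum angle with z is arccos(4/√20) ≈ 26.57°.

θ_min ≈ 26.57°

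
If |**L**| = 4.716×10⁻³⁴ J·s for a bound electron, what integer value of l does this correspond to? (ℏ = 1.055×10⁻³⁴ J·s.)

l = 4

In units of ℏ, |L| ≈ 4.470.
Set l(l+1) = 19.98; the integer solution is l = 4.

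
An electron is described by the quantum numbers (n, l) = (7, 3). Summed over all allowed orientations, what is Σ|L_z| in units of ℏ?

m_l runs from −3 to 3, i.e. {-3, -2, -1, 0, 1, 2, 3}.
Σ|m_l| = 2(1+2+…+3) = 12.

Σ|L_z| = 12 ℏ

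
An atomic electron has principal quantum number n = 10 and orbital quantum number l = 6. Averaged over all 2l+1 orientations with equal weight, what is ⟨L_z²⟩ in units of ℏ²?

⟨L_z²⟩ = 14 ℏ²

m_l ∈ {-6, -5, -4, -3, -2, -1, 0, 1, 2, 3, 4, 5, 6}.
⟨L_z²⟩ = ℏ²·l(l+1)/3 = 14ℏ².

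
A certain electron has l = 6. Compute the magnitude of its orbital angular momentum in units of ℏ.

|L| = ℏ√(l(l+1)) = ℏ√(6·7) = √42 ℏ

|L| = √42 ℏ ≈ 6.481ℏ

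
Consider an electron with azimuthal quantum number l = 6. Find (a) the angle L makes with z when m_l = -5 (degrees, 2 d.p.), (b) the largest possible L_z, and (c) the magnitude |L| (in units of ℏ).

θ(m_l=-5) ≈ 140.49°; L_z,max = 6ℏ; |L| = √42 ℏ ≈ 6.481ℏ

For m_l = -5: cos θ = -5/√42, θ ≈ 140.49°.
L_z,max = lℏ = 6ℏ.
|L| = ℏ√(6·7) = √42 ℏ ≈ 6.481ℏ.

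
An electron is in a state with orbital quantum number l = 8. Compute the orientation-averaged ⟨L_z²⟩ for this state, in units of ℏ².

⟨L_z²⟩ = 24 ℏ²

m_l ∈ {-8, -7, -6, -5, -4, -3, -2, -1, 0, 1, 2, 3, 4, 5, 6, 7, 8}.
Average of L_z² over 17 states: 408/17 ℏ² = 24 ℏ².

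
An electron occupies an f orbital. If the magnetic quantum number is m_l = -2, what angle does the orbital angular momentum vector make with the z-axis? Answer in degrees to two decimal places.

The letter f corresponds to l = 3.
|L| = ℏ√(l(l+1)) = 2√3 ℏ.
L_z = m_l ℏ = −2ℏ.
cos θ = L_z/|L| = -2/√12, so θ ≈ 125.26°.

θ ≈ 125.26°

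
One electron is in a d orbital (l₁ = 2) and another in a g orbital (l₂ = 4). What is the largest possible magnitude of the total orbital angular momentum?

|L_tot|_max = √42 ℏ ≈ 6.481ℏ

L runs from |2 − 4| = 2 to 2 + 4 = 6.
L ∈ {2, 3, 4, 5, 6}.
The largest magnitude corresponds to L = 6: |L_tot| = ℏ√(6·7) = √42 ℏ.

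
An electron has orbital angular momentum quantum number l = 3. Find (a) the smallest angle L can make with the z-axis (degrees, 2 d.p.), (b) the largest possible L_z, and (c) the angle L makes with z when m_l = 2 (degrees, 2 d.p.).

cos θ_min = 3/√12, so θ_min ≈ 30.00°.
L_z,max = lℏ = 3ℏ.
For m_l = 2: cos θ = 2/√12, θ ≈ 54.74°.

θ_min ≈ 30.00°; L_z,max = 3ℏ; θ(m_l=2) ≈ 54.74°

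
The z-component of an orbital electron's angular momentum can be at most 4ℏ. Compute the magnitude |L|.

|L| = 2√5 ℏ ≈ 4.472ℏ

L_z,max = lℏ, so l = 4.
|L| = ℏ√(l(l+1)) = 2√5 ℏ.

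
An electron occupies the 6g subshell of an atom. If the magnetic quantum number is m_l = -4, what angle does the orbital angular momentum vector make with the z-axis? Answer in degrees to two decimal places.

The 6g subshell has l = 4.
|L|² = l(l+1)ℏ² = 20ℏ², so |L| = 2√5 ℏ.
L_z = m_l ℏ = −4ℏ.
cos θ = L_z/|L| = -4/√20, so θ ≈ 153.43°.

θ ≈ 153.43°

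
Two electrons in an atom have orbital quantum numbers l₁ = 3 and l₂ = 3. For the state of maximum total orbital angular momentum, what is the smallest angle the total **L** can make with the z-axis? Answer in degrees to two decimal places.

θ_min ≈ 22.21°

L runs from |3 − 3| = 0 to 3 + 3 = 6.
L ∈ {0, 1, 2, 3, 4, 5, 6}.
The maximum is L = 6, with |L_tot| = ℏ√(6·7) = √42 ℏ.
The minimum angle with z is arccos(6/√42) ≈ 22.21°.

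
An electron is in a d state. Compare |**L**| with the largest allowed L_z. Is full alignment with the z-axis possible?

No: L_z,max = 2ℏ < |L| = √6 ℏ ≈ 2.449ℏ

The letter d corresponds to l = 2.
|L| = √6 ℏ ≈ 2.4495ℏ, while L_z,max = lℏ = 2ℏ.
Since |L| > L_z,max, the vector can never point exactly along z; the closest it comes is θ_min = arccos(2/√6) ≈ 35.3°.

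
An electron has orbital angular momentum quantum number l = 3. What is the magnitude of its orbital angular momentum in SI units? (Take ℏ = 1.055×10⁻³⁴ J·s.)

|L| = 3.655×10⁻³⁴ J·s

|L| = ℏ√(l(l+1)) = ℏ√(3·4) = 2√3 ℏ
Numerically, |L| = 3.464 × (1.055×10⁻³⁴ J·s) = 3.655×10⁻³⁴ J·s.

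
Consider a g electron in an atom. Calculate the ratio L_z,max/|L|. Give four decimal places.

L_z,max/|L| = 0.8944

For a g orbital, l = 4.
|L| = 2√5 ℏ ≈ 4.4721ℏ, while L_z,max = lℏ = 4ℏ.
L_z,max/|L| = 4/√20 = 0.8944.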